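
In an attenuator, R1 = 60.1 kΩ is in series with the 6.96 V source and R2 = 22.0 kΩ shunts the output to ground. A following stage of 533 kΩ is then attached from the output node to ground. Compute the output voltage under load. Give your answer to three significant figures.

V_out ≈ 1.81 V

The load sits in parallel with R2: R2‖R_L = (22.0 × 533) / (22.0 + 533) = 21.13 kΩ.
V_out = 6.96 × 21.13 / (60.1 + 21.13) = 6.96 × 21.13/81.23 = 1.81 V.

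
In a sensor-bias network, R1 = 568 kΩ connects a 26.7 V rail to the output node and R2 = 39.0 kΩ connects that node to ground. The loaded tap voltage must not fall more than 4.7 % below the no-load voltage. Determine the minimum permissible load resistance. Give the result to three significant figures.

R_L(min) ≈ 740 kΩ

Output resistance R_th = R1‖R2 = (568 × 39.0)/607.0 = 36.49 kΩ.
The fractional drop is R_th/(R_th + R_L); requiring this ≤ 0.0470 gives R_L ≥ R_th(1/0.0470 − 1) = 36.49 × 20.28 = 740 kΩ.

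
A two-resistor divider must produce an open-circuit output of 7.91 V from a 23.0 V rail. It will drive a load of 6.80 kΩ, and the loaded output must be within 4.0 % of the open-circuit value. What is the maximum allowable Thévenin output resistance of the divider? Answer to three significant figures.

Loading drop = R_th/(R_th + R_L) ≤ 0.0400, so R_th ≤ R_L · ε/(1−ε) = 6.80 kΩ × 0.0400/0.9600 = 283 Ω.
(Any R1, R2 with R2/(R1+R2) = 0.344 and R1‖R2 ≤ 283 Ω will meet the spec.)

R_th ≤ 283 Ω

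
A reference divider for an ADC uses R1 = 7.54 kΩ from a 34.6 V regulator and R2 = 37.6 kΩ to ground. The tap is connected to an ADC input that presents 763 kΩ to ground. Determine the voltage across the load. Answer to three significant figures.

V_out ≈ 28.6 V

The load sits in parallel with R2: R2‖R_L = (37.6 × 763) / (37.6 + 763) = 35.83 kΩ.
V_out = 34.6 × 35.83 / (7.54 + 35.83) = 34.6 × 35.83/43.37 = 28.6 V.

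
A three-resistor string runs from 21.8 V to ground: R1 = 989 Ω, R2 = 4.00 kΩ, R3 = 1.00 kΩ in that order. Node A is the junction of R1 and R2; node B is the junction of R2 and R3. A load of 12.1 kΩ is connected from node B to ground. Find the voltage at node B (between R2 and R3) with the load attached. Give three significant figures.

V ≈ 3.41 V

At node B, R3 is in parallel with the load: R3‖R_L = 923.7 Ω.
Below node A the resistance is R2 + (R3‖R_L) = 4924 Ω, so V_A = 21.8 × 4924/5913 = 18.15 V.
Then V_B = V_A × (R3‖R_L)/(R2 + R3‖R_L) = 18.15 × 923.7/4924 = 3.41 V.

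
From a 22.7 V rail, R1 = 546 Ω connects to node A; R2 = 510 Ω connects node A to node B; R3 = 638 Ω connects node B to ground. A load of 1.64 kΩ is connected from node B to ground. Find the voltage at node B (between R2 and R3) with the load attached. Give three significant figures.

V ≈ 6.88 V

At node B, R3 is in parallel with the load: R3‖R_L = 459.3 Ω.
Below node A the resistance is R2 + (R3‖R_L) = 969.3 Ω, so V_A = 22.7 × 969.3/1515 = 14.52 V.
Then V_B = V_A × (R3‖R_L)/(R2 + R3‖R_L) = 14.52 × 459.3/969.3 = 6.88 V.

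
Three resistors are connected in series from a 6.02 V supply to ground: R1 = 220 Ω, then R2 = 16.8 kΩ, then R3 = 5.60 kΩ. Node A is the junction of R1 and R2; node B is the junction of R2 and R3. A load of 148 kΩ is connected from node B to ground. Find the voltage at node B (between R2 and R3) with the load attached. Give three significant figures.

At node B, R3 is in parallel with the load: R3‖R_L = 5396 Ω.
Below node A the resistance is R2 + (R3‖R_L) = 22200 Ω, so V_A = 6.02 × 22200/22420 = 5.961 V.
Then V_B = V_A × (R3‖R_L)/(R2 + R3‖R_L) = 5.961 × 5396/22200 = 1.45 V.

V ≈ 1.45 V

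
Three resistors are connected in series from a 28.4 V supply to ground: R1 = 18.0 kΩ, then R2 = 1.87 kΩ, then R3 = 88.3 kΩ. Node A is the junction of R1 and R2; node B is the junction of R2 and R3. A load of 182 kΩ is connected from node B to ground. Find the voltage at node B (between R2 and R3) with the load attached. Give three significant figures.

V ≈ 21.3 V

At node B, R3 is in parallel with the load: R3‖R_L = 59.45 kΩ.
Below node A the resistance is R2 + (R3‖R_L) = 61.32 kΩ, so V_A = 28.4 × 61.32/79.32 = 21.96 V.
Then V_B = V_A × (R3‖R_L)/(R2 + R3‖R_L) = 21.96 × 59.45/61.32 = 21.3 V.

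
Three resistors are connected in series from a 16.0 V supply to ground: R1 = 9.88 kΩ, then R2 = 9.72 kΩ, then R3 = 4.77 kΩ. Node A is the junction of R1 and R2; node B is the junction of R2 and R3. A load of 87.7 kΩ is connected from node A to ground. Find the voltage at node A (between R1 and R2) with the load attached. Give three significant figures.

Below node A the series string R2+R3 = 14.49 kΩ sits in parallel with the 87.7 kΩ load: 12.44 kΩ.
V_A = 16.0 × 12.44/(9.88 + 12.44) = 8.92 V.

V ≈ 8.92 V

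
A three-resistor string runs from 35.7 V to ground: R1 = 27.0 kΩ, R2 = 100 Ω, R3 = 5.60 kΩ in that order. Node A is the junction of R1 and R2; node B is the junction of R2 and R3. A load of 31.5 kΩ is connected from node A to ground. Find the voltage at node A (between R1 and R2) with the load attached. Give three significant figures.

V ≈ 5.41 V

Below node A the series string R2+R3 = 5700 Ω sits in parallel with the 31500 Ω load: 4827 Ω.
V_A = 35.7 × 4827/(27000 + 4827) = 5.41 V.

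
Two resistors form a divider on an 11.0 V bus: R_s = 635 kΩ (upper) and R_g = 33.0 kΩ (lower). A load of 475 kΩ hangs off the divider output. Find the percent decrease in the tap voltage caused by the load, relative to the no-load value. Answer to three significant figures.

The divider's output (Thévenin) resistance is R_s‖R_g = 31.37 kΩ.
Fractional drop under load = R_th/(R_th + R_L) = 31.37 / (31.37 + 475) = 0.06195.
So the output falls by 6.20 %.

6.20 %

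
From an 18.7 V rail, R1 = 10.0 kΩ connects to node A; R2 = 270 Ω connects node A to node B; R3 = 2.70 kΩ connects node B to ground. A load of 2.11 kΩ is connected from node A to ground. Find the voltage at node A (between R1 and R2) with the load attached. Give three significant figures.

V ≈ 2.05 V

Below node A the series string R2+R3 = 2970 Ω sits in parallel with the 2110 Ω load: 1234 Ω.
V_A = 18.7 × 1234/(10000 + 1234) = 2.05 V.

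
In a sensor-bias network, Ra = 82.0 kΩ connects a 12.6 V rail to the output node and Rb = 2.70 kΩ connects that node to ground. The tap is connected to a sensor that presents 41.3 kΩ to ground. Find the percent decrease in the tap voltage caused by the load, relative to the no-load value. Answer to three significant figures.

5.95 %

The divider's output (Thévenin) resistance is Ra‖Rb = 2.614 kΩ.
Fractional drop under load = R_th/(R_th + R_L) = 2.614 / (2.614 + 41.3) = 0.05952.
So the output falls by 5.95 %.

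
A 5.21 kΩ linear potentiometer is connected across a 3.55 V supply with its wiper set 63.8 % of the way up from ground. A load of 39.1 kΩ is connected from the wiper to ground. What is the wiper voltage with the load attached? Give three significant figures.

The wiper splits the pot into (1−α)R = 1.886 kΩ above and αR = 3.324 kΩ below.
Lower section ‖ load = 3.064 kΩ.
V_wiper = 3.55 × 3.064/(1.886 + 3.064) = 2.20 V.

V ≈ 2.20 V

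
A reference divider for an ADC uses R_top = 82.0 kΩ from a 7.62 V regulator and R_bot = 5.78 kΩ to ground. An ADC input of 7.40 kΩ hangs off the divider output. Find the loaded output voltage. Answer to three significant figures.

V_out ≈ 0.290 V

The load sits in parallel with R_bot: R_bot‖R_L = (5.78 × 7.40) / (5.78 + 7.40) = 3.245 kΩ.
V_out = 7.62 × 3.245 / (82.0 + 3.245) = 7.62 × 3.245/85.25 = 0.290 V.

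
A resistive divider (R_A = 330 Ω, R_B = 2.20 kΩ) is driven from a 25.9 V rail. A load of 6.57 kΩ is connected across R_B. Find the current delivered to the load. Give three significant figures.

I_L ≈ 3.28 mA

R_B‖R_L = 1648 Ω; V_out = 25.9 × 1648/1978 = 21.58 V.
I_L = V_out / R_L = 21.58 / 6.57 kΩ = 3.28 mA.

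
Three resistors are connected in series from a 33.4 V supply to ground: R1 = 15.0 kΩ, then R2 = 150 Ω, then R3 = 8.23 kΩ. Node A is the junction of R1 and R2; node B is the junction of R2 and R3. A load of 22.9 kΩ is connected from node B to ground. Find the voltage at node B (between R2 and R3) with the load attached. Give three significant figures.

At node B, R3 is in parallel with the load: R3‖R_L = 6054 Ω.
Below node A the resistance is R2 + (R3‖R_L) = 6204 Ω, so V_A = 33.4 × 6204/21200 = 9.773 V.
Then V_B = V_A × (R3‖R_L)/(R2 + R3‖R_L) = 9.773 × 6054/6204 = 9.54 V.

V ≈ 9.54 V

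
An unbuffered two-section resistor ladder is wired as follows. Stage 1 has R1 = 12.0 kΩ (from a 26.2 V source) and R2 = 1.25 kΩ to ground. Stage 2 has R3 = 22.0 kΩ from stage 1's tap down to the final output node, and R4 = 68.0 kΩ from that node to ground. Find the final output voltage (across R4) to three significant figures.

V_out ≈ 1.84 V

Stage 2 presents R3+R4 = 90.00 kΩ as a load on stage 1's tap.
Stage 1's lower leg becomes R2‖(R3+R4) = 1.233 kΩ, so V_mid = 26.2 × 1.233/13.23 = 2.441 V.
Stage 2 is itself unloaded: V_out = V_mid × R4/(R3+R4) = 2.441 × 68.0/90.00 = 1.84 V.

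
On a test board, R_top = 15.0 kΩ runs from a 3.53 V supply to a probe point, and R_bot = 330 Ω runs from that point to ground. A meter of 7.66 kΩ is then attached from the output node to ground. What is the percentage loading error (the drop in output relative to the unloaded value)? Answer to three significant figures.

The divider's output (Thévenin) resistance is R_top‖R_bot = 322.9 Ω.
Fractional drop under load = R_th/(R_th + R_L) = 322.9 / (322.9 + 7660) = 0.04045.
So the output falls by 4.04 %.

4.04 %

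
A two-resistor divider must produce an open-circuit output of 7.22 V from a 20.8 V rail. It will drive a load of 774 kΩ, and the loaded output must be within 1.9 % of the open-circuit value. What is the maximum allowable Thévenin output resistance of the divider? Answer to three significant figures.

R_th ≤ 15.0 kΩ

Loading drop = R_th/(R_th + R_L) ≤ 0.0190, so R_th ≤ R_L · ε/(1−ε) = 774 kΩ × 0.0190/0.9810 = 15.0 kΩ.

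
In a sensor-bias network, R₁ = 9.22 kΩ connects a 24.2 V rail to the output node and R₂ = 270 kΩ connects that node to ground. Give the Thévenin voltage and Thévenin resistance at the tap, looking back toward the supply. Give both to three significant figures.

V_th is the open-circuit tap voltage: 24.2 × 270/(9.22 + 270) = 23.4 V.
With the supply zeroed, R₁ and R₂ appear in parallel from the tap: R_th = R₁‖R₂ = (9.22 × 270)/279.2 = 8.92 kΩ.

V_th = 23.4 V, R_th = 8.92 kΩ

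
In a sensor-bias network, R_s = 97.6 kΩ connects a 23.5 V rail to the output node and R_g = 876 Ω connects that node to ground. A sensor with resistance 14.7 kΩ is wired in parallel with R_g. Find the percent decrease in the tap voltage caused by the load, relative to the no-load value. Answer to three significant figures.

The divider's output (Thévenin) resistance is R_s‖R_g = 868.2 Ω.
Fractional drop under load = R_th/(R_th + R_L) = 868.2 / (868.2 + 14700) = 0.05577.
So the output falls by 5.58 %.

5.58 %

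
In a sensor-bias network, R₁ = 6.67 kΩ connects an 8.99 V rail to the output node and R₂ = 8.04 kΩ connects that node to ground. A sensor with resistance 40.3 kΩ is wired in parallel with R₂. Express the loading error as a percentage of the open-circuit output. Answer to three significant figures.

The divider's output (Thévenin) resistance is R₁‖R₂ = 3.646 kΩ.
Fractional drop under load = R_th/(R_th + R_L) = 3.646 / (3.646 + 40.3) = 0.08296.
So the output falls by 8.30 %.

8.30 %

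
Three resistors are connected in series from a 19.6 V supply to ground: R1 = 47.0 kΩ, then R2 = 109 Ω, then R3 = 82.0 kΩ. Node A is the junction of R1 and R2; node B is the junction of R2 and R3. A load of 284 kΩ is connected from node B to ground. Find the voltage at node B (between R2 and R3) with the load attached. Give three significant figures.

At node B, R3 is in parallel with the load: R3‖R_L = 63630 Ω.
Below node A the resistance is R2 + (R3‖R_L) = 63740 Ω, so V_A = 19.6 × 63740/110700 = 11.28 V.
Then V_B = V_A × (R3‖R_L)/(R2 + R3‖R_L) = 11.28 × 63630/63740 = 11.3 V.

V ≈ 11.3 V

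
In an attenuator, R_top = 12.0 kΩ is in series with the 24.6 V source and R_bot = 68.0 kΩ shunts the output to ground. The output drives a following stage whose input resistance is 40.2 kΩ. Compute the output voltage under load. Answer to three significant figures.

The load sits in parallel with R_bot: R_bot‖R_L = (68.0 × 40.2) / (68.0 + 40.2) = 25.26 kΩ.
V_out = 24.6 × 25.26 / (12.0 + 25.26) = 24.6 × 25.26/37.26 = 16.7 V.
(Unloaded it would have been 20.9 V.)

V_out ≈ 16.7 V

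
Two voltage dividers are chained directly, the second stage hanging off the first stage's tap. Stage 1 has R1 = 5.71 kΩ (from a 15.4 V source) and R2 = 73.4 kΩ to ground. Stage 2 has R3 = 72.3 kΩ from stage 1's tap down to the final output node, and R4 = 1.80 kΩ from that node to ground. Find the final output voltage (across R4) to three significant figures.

V_out ≈ 0.324 V

Stage 2 presents R3+R4 = 74.10 kΩ as a load on stage 1's tap.
Stage 1's lower leg becomes R2‖(R3+R4) = 36.87 kΩ, so V_mid = 15.4 × 36.87/42.58 = 13.34 V.
Stage 2 is itself unloaded: V_out = V_mid × R4/(R3+R4) = 13.34 × 1.80/74.10 = 0.324 V.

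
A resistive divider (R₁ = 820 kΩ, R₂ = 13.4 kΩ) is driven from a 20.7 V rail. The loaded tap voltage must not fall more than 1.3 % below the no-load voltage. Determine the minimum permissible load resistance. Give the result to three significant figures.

Output resistance R_th = R₁‖R₂ = (820 × 13.4)/833.4 = 13.18 kΩ.
The fractional drop is R_th/(R_th + R_L); requiring this ≤ 0.0130 gives R_L ≥ R_th(1/0.0130 − 1) = 13.18 × 75.92 = 1.00 MΩ.

R_L(min) ≈ 1.00 MΩ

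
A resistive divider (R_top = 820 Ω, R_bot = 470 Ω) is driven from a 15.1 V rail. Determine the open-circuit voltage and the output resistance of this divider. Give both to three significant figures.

V_th is the open-circuit tap voltage: 15.1 × 470/(820 + 470) = 5.50 V.
With the supply zeroed, R_top and R_bot appear in parallel from the tap: R_th = R_top‖R_bot = (820 × 470)/1290 = 299 Ω.

V_th = 5.50 V, R_th = 299 Ω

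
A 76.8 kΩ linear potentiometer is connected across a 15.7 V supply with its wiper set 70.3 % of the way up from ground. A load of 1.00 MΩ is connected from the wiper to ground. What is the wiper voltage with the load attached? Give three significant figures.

V ≈ 10.9 V

The wiper splits the pot into (1−α)R = 22.81 kΩ above and αR = 53.99 kΩ below.
Lower section ‖ load = 51.22 kΩ.
V_wiper = 15.7 × 51.22/(22.81 + 51.22) = 10.9 V.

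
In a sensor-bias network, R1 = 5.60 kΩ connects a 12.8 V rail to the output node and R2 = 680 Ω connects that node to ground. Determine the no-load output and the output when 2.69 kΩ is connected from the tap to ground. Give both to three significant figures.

Unloaded: 1.39 V; loaded: 1.13 V

Open-circuit: V = 12.8 × 680/(5600 + 680) = 1.39 V.
With the load, R2 becomes R2‖R_L = 542.8 Ω, so V = 12.8 × 542.8/6143 = 1.13 V.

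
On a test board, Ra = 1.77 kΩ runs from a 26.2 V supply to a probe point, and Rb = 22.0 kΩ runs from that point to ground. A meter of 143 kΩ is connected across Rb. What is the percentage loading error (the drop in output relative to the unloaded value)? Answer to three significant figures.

1.13 %

The divider's output (Thévenin) resistance is Ra‖Rb = 1.638 kΩ.
Fractional drop under load = R_th/(R_th + R_L) = 1.638 / (1.638 + 143) = 0.01133.
So the output falls by 1.13 %.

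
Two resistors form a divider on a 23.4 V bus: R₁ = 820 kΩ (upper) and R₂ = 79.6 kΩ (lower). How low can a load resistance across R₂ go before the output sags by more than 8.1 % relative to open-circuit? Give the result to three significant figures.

Output resistance R_th = R₁‖R₂ = (820 × 79.6)/899.6 = 72.56 kΩ.
The fractional drop is R_th/(R_th + R_L); requiring this ≤ 0.0810 gives R_L ≥ R_th(1/0.0810 − 1) = 72.56 × 11.35 = 823 kΩ.

R_L(min) ≈ 823 kΩ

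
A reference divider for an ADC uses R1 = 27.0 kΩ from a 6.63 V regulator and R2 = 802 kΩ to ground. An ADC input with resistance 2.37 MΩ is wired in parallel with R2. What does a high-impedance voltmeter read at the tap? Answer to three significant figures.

The load sits in parallel with R2: R2‖R_L = (802 × 2370) / (802 + 2370) = 599.2 kΩ.
V_out = 6.63 × 599.2 / (27.0 + 599.2) = 6.63 × 599.2/626.2 = 6.34 V.

V_out ≈ 6.34 V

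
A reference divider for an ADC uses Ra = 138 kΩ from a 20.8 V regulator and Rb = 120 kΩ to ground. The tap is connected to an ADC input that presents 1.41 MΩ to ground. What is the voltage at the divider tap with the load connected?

The load sits in parallel with Rb: Rb‖R_L = (120 × 1410) / (120 + 1410) = 110.6 kΩ.
V_out = 20.8 × 110.6 / (138 + 110.6) = 20.8 × 110.6/248.6 = 9.25 V.
(Unloaded it would have been 9.67 V.)

V_out ≈ 9.25 V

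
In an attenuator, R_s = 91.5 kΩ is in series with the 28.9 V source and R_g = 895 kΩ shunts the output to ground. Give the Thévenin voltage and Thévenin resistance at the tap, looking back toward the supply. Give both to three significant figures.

V_th is the open-circuit tap voltage: 28.9 × 895/(91.5 + 895) = 26.2 V.
With the supply zeroed, R_s and R_g appear in parallel from the tap: R_th = R_s‖R_g = (91.5 × 895)/986.5 = 83.0 kΩ.

V_th = 26.2 V, R_th = 83.0 kΩ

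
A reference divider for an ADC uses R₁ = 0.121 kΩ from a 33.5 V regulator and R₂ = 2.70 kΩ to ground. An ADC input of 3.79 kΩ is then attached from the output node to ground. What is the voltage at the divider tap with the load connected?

The load sits in parallel with R₂: R₂‖R_L = (2700 × 3790) / (2700 + 3790) = 1577 Ω.
V_out = 33.5 × 1577 / (121 + 1577) = 33.5 × 1577/1698 = 31.1 V.
(Unloaded it would have been 32.1 V.)

V_out ≈ 31.1 V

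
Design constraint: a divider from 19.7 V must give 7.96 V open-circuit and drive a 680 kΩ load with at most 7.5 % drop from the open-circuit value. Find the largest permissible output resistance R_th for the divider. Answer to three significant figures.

R_th ≤ 55.1 kΩ

Loading drop = R_th/(R_th + R_L) ≤ 0.0750, so R_th ≤ R_L · ε/(1−ε) = 680 kΩ × 0.0750/0.9250 = 55.1 kΩ.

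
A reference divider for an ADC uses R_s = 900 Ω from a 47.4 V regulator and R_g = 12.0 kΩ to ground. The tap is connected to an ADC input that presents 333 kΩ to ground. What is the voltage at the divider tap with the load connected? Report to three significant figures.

V_out ≈ 44.0 V

The load sits in parallel with R_g: R_g‖R_L = (12000 × 333000) / (12000 + 333000) = 11580 Ω.
V_out = 47.4 × 11580 / (900 + 11580) = 47.4 × 11580/12480 = 44.0 V.
(Unloaded it would have been 44.1 V.)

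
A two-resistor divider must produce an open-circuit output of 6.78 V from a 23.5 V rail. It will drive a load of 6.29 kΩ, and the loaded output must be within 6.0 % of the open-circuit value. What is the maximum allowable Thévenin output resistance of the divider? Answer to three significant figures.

Loading drop = R_th/(R_th + R_L) ≤ 0.0600, so R_th ≤ R_L · ε/(1−ε) = 6.29 kΩ × 0.0600/0.9400 = 401 Ω.

R_th ≤ 401 Ω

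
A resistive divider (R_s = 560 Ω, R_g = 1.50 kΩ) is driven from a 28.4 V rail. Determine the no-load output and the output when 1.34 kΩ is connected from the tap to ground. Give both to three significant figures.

Unloaded: 20.7 V; loaded: 15.9 V

Open-circuit: V = 28.4 × 1500/(560 + 1500) = 20.7 V.
With the load, R_g becomes R_g‖R_L = 707.7 Ω, so V = 28.4 × 707.7/1268 = 15.9 V.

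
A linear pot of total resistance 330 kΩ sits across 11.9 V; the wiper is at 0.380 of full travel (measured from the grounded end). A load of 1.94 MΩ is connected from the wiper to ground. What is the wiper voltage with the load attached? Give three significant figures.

V ≈ 4.35 V

The wiper splits the pot into (1−α)R = 204.6 kΩ above and αR = 125.4 kΩ below.
Lower section ‖ load = 117.8 kΩ.
V_wiper = 11.9 × 117.8/(204.6 + 117.8) = 4.35 V.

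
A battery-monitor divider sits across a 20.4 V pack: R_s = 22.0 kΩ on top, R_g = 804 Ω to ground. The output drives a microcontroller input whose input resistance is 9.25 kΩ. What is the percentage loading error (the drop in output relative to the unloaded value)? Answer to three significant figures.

The divider's output (Thévenin) resistance is R_s‖R_g = 775.7 Ω.
Fractional drop under load = R_th/(R_th + R_L) = 775.7 / (775.7 + 9250) = 0.07737.
So the output falls by 7.74 %.

7.74 %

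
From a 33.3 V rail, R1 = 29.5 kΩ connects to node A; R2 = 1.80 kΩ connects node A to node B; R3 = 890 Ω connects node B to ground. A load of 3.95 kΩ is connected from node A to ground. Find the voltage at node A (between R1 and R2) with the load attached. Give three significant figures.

Below node A the series string R2+R3 = 2690 Ω sits in parallel with the 3950 Ω load: 1600 Ω.
V_A = 33.3 × 1600/(29500 + 1600) = 1.71 V.

V ≈ 1.71 V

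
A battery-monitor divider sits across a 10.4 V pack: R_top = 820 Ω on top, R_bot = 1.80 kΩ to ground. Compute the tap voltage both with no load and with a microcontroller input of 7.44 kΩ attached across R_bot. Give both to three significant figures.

Open-circuit: V = 10.4 × 1800/(820 + 1800) = 7.15 V.
With the load, R_bot becomes R_bot‖R_L = 1449 Ω, so V = 10.4 × 1449/2269 = 6.64 V.

Unloaded: 7.15 V; loaded: 6.64 V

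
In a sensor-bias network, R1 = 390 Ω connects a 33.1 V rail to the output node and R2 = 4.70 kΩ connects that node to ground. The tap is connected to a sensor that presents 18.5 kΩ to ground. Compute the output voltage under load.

The load sits in parallel with R2: R2‖R_L = (4700 × 18500) / (4700 + 18500) = 3748 Ω.
V_out = 33.1 × 3748 / (390 + 3748) = 33.1 × 3748/4138 = 30.0 V.

V_out ≈ 30.0 V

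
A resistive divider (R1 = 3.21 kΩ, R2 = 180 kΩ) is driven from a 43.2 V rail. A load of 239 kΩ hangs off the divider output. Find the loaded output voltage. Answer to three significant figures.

The load sits in parallel with R2: R2‖R_L = (180 × 239) / (180 + 239) = 102.7 kΩ.
V_out = 43.2 × 102.7 / (3.21 + 102.7) = 43.2 × 102.7/105.9 = 41.9 V.
(Unloaded it would have been 42.4 V.)

V_out ≈ 41.9 V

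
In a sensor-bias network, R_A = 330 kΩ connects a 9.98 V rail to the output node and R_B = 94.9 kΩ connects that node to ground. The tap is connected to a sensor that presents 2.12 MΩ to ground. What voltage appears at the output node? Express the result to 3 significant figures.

The load sits in parallel with R_B: R_B‖R_L = (94.9 × 2120) / (94.9 + 2120) = 90.83 kΩ.
V_out = 9.98 × 90.83 / (330 + 90.83) = 9.98 × 90.83/420.8 = 2.15 V.

V_out ≈ 2.15 V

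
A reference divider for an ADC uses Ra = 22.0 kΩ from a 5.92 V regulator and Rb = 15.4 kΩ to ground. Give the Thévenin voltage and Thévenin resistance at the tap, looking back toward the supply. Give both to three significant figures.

V_th = 2.44 V, R_th = 9.06 kΩ

V_th is the open-circuit tap voltage: 5.92 × 15.4/(22.0 + 15.4) = 2.44 V.
With the supply zeroed, Ra and Rb appear in parallel from the tap: R_th = Ra‖Rb = (22.0 × 15.4)/37.40 = 9.06 kΩ.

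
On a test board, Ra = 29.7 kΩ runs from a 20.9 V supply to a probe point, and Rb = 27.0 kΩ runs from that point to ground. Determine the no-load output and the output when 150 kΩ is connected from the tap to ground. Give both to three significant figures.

Open-circuit: V = 20.9 × 27.0/(29.7 + 27.0) = 9.95 V.
With the load, Rb becomes Rb‖R_L = 22.88 kΩ, so V = 20.9 × 22.88/52.58 = 9.09 V.

Unloaded: 9.95 V; loaded: 9.09 V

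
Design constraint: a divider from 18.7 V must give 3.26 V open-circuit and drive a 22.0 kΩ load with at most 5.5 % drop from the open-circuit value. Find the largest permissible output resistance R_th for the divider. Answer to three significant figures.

Loading drop = R_th/(R_th + R_L) ≤ 0.0550, so R_th ≤ R_L · ε/(1−ε) = 22.0 kΩ × 0.0550/0.9450 = 1.28 kΩ.
(Any R1, R2 with R2/(R1+R2) = 0.174 and R1‖R2 ≤ 1.28 kΩ will meet the spec.)

R_th ≤ 1.28 kΩ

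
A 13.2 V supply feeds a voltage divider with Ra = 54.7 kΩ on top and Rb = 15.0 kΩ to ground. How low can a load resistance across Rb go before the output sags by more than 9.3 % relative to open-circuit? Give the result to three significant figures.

R_L(min) ≈ 115 kΩ

Output resistance R_th = Ra‖Rb = (54.7 × 15.0)/69.70 = 11.77 kΩ.
The fractional drop is R_th/(R_th + R_L); requiring this ≤ 0.0930 gives R_L ≥ R_th(1/0.0930 − 1) = 11.77 × 9.753 = 115 kΩ.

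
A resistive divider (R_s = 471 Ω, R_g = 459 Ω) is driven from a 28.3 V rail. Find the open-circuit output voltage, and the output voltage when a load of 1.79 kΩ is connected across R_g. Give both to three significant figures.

Unloaded: 14.0 V; loaded: 12.4 V

Open-circuit: V = 28.3 × 459/(471 + 459) = 14.0 V.
With the load, R_g becomes R_g‖R_L = 365.3 Ω, so V = 28.3 × 365.3/836.3 = 12.4 V.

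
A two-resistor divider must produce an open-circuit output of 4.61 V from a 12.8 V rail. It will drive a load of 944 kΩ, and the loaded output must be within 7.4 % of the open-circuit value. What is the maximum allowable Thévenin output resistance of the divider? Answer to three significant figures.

R_th ≤ 75.4 kΩ

Loading drop = R_th/(R_th + R_L) ≤ 0.0740, so R_th ≤ R_L · ε/(1−ε) = 944 kΩ × 0.0740/0.9260 = 75.4 kΩ.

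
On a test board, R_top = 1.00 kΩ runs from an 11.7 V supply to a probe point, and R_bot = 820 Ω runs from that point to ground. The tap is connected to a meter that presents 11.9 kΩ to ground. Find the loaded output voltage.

V_out ≈ 5.08 V

The load sits in parallel with R_bot: R_bot‖R_L = (820 × 11900) / (820 + 11900) = 767.1 Ω.
V_out = 11.7 × 767.1 / (1000 + 767.1) = 11.7 × 767.1/1767 = 5.08 V.
(Unloaded it would have been 5.27 V.)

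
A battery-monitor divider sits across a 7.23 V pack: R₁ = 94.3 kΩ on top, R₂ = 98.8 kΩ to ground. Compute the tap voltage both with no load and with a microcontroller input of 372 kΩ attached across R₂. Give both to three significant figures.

Open-circuit: V = 7.23 × 98.8/(94.3 + 98.8) = 3.70 V.
With the load, R₂ becomes R₂‖R_L = 78.07 kΩ, so V = 7.23 × 78.07/172.4 = 3.27 V.

Unloaded: 3.70 V; loaded: 3.27 V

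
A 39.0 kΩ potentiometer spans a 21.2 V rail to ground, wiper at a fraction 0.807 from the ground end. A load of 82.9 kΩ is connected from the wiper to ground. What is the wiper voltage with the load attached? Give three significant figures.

V ≈ 15.9 V

The wiper splits the pot into (1−α)R = 7.527 kΩ above and αR = 31.47 kΩ below.
Lower section ‖ load = 22.81 kΩ.
V_wiper = 21.2 × 22.81/(7.527 + 22.81) = 15.9 V.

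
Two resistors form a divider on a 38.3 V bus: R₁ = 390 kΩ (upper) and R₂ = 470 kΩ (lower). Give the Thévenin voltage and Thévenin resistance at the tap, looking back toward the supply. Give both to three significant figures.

V_th = 20.9 V, R_th = 213 kΩ

V_th is the open-circuit tap voltage: 38.3 × 470/(390 + 470) = 20.9 V.
With the supply zeroed, R₁ and R₂ appear in parallel from the tap: R_th = R₁‖R₂ = (390 × 470)/860.0 = 213 kΩ.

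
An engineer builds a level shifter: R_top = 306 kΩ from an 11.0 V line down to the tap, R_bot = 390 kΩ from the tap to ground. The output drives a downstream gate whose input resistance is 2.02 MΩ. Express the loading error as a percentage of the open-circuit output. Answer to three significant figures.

The divider's output (Thévenin) resistance is R_top‖R_bot = 171.5 kΩ.
Fractional drop under load = R_th/(R_th + R_L) = 171.5 / (171.5 + 2020) = 0.07824.
So the output falls by 7.82 %.

7.82 %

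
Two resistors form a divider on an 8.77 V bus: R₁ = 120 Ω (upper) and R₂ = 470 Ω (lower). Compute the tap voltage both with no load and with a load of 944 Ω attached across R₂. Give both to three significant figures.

Open-circuit: V = 8.77 × 470/(120 + 470) = 6.99 V.
With the load, R₂ becomes R₂‖R_L = 313.8 Ω, so V = 8.77 × 313.8/433.8 = 6.34 V.

Unloaded: 6.99 V; loaded: 6.34 V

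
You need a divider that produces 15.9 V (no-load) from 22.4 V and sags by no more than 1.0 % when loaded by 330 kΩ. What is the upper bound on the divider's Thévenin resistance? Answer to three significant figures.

Loading drop = R_th/(R_th + R_L) ≤ 0.0100, so R_th ≤ R_L · ε/(1−ε) = 330 kΩ × 0.0100/0.9900 = 3.33 kΩ.
(Any R1, R2 with R2/(R1+R2) = 0.710 and R1‖R2 ≤ 3.33 kΩ will meet the spec.)

R_th ≤ 3.33 kΩ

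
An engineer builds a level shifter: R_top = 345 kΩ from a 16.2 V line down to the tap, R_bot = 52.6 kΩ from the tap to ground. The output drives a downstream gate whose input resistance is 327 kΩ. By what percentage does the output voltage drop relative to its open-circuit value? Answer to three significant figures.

12.2 %

Unloaded V = 16.2 × 52.6/397.6 = 2.1432 V.
Loaded: R_bot‖R_L = 45.31 kΩ, giving V = 16.2 × 45.31/390.3 = 1.8807 V.
Drop = (2.1432 − 1.8807) / 2.1432 = 12.2 %.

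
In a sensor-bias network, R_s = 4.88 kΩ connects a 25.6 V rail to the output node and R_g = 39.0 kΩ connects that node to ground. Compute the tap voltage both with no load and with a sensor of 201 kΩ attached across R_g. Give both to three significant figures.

Open-circuit: V = 25.6 × 39.0/(4.88 + 39.0) = 22.8 V.
With the load, R_g becomes R_g‖R_L = 32.66 kΩ, so V = 25.6 × 32.66/37.54 = 22.3 V.

Unloaded: 22.8 V; loaded: 22.3 V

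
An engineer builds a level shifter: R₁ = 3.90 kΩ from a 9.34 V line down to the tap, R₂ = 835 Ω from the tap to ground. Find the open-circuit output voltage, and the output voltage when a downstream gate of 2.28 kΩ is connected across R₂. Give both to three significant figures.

Open-circuit: V = 9.34 × 835/(3900 + 835) = 1.65 V.
With the load, R₂ becomes R₂‖R_L = 611.2 Ω, so V = 9.34 × 611.2/4511 = 1.27 V.

Unloaded: 1.65 V; loaded: 1.27 V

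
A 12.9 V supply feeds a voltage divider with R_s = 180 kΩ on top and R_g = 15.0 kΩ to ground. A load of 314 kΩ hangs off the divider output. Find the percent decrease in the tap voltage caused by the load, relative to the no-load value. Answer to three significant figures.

4.22 %

The divider's output (Thévenin) resistance is R_s‖R_g = 13.85 kΩ.
Fractional drop under load = R_th/(R_th + R_L) = 13.85 / (13.85 + 314) = 0.04223.
So the output falls by 4.22 %.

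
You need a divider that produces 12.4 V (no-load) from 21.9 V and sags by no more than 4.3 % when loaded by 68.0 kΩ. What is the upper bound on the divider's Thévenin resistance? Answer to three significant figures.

Loading drop = R_th/(R_th + R_L) ≤ 0.0430, so R_th ≤ R_L · ε/(1−ε) = 68.0 kΩ × 0.0430/0.9570 = 3.06 kΩ.

R_th ≤ 3.06 kΩ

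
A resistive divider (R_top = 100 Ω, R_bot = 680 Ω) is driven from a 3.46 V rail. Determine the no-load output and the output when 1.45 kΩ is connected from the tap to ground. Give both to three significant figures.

Unloaded: 3.02 V; loaded: 2.85 V

Open-circuit: V = 3.46 × 680/(100 + 680) = 3.02 V.
With the load, R_bot becomes R_bot‖R_L = 462.9 Ω, so V = 3.46 × 462.9/562.9 = 2.85 V.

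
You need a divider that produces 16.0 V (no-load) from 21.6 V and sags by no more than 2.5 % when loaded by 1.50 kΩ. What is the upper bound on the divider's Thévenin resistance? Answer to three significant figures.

Loading drop = R_th/(R_th + R_L) ≤ 0.0250, so R_th ≤ R_L · ε/(1−ε) = 1.50 kΩ × 0.0250/0.9750 = 38.5 Ω.

R_th ≤ 38.5 Ω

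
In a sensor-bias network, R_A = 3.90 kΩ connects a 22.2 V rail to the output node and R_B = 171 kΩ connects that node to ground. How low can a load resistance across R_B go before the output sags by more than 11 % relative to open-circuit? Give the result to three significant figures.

R_L(min) ≈ 30.9 kΩ

Output resistance R_th = R_A‖R_B = (3.90 × 171)/174.9 = 3.813 kΩ.
The fractional drop is R_th/(R_th + R_L); requiring this ≤ 0.110 gives R_L ≥ R_th(1/0.110 − 1) = 3.813 × 8.091 = 30.9 kΩ.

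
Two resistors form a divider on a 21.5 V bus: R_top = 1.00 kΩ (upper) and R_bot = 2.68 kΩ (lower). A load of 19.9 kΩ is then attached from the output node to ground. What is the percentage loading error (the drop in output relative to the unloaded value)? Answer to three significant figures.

The divider's output (Thévenin) resistance is R_top‖R_bot = 0.7283 kΩ.
Fractional drop under load = R_th/(R_th + R_L) = 0.7283 / (0.7283 + 19.9) = 0.03530.
So the output falls by 3.53 %.

3.53 %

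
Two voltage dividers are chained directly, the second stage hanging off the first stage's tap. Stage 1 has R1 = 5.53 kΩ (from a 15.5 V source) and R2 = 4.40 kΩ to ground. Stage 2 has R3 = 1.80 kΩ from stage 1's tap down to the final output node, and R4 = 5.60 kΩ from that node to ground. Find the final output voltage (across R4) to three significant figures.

Stage 2 presents R3+R4 = 7.400 kΩ as a load on stage 1's tap.
Stage 1's lower leg becomes R2‖(R3+R4) = 2.759 kΩ, so V_mid = 15.5 × 2.759/8.289 = 5.160 V.
Stage 2 is itself unloaded: V_out = V_mid × R4/(R3+R4) = 5.160 × 5.60/7.400 = 3.90 V.

V_out ≈ 3.90 V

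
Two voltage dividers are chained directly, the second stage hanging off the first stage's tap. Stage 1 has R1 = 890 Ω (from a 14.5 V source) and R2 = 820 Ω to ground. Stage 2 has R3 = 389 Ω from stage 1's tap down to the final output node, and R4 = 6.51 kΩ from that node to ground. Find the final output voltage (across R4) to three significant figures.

V_out ≈ 6.18 V

Stage 2 presents R3+R4 = 6899 Ω as a load on stage 1's tap.
Stage 1's lower leg becomes R2‖(R3+R4) = 732.9 Ω, so V_mid = 14.5 × 732.9/1623 = 6.548 V.
Stage 2 is itself unloaded: V_out = V_mid × R4/(R3+R4) = 6.548 × 6510/6899 = 6.18 V.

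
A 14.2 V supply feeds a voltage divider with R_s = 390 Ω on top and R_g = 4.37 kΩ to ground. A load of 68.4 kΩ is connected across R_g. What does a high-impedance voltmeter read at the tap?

The load sits in parallel with R_g: R_g‖R_L = (4370 × 68400) / (4370 + 68400) = 4108 Ω.
V_out = 14.2 × 4108 / (390 + 4108) = 14.2 × 4108/4498 = 13.0 V.

V_out ≈ 13.0 V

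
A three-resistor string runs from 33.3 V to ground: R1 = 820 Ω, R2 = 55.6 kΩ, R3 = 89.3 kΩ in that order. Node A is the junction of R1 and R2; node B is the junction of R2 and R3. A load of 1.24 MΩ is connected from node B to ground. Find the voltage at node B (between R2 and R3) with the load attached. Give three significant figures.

At node B, R3 is in parallel with the load: R3‖R_L = 83300 Ω.
Below node A the resistance is R2 + (R3‖R_L) = 138900 Ω, so V_A = 33.3 × 138900/139700 = 33.10 V.
Then V_B = V_A × (R3‖R_L)/(R2 + R3‖R_L) = 33.10 × 83300/138900 = 19.9 V.

V ≈ 19.9 V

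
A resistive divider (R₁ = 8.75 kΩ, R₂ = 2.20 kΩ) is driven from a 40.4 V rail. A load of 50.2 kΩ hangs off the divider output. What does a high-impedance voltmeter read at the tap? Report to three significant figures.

The load sits in parallel with R₂: R₂‖R_L = (2.20 × 50.2) / (2.20 + 50.2) = 2.108 kΩ.
V_out = 40.4 × 2.108 / (8.75 + 2.108) = 40.4 × 2.108/10.86 = 7.84 V.

V_out ≈ 7.84 V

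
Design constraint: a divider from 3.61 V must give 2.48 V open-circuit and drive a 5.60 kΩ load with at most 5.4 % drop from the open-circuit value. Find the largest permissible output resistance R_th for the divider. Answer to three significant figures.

Loading drop = R_th/(R_th + R_L) ≤ 0.0540, so R_th ≤ R_L · ε/(1−ε) = 5.60 kΩ × 0.0540/0.9460 = 320 Ω.
(Any R1, R2 with R2/(R1+R2) = 0.687 and R1‖R2 ≤ 320 Ω will meet the spec.)

R_th ≤ 320 Ω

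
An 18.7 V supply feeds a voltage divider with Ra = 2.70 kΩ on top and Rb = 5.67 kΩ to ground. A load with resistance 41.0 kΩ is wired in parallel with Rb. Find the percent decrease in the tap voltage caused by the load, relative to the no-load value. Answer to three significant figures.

The divider's output (Thévenin) resistance is Ra‖Rb = 1.829 kΩ.
Fractional drop under load = R_th/(R_th + R_L) = 1.829 / (1.829 + 41.0) = 0.04271.
So the output falls by 4.27 %.

4.27 %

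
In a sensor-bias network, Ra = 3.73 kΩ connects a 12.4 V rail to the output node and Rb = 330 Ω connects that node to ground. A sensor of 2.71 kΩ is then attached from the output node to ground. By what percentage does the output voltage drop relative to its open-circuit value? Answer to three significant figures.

The divider's output (Thévenin) resistance is Ra‖Rb = 303.2 Ω.
Fractional drop under load = R_th/(R_th + R_L) = 303.2 / (303.2 + 2710) = 0.1006.
So the output falls by 10.1 %.

10.1 %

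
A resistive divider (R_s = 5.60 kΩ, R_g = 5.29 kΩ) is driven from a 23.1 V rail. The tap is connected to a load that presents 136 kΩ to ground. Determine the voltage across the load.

The load sits in parallel with R_g: R_g‖R_L = (5.29 × 136) / (5.29 + 136) = 5.092 kΩ.
V_out = 23.1 × 5.092 / (5.60 + 5.092) = 23.1 × 5.092/10.69 = 11.0 V.

V_out ≈ 11.0 V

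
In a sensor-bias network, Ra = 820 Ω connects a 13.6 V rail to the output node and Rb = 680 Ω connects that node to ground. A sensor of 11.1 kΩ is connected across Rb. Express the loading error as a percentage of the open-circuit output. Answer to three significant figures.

3.24 %

The divider's output (Thévenin) resistance is Ra‖Rb = 371.7 Ω.
Fractional drop under load = R_th/(R_th + R_L) = 371.7 / (371.7 + 11100) = 0.03240.
So the output falls by 3.24 %.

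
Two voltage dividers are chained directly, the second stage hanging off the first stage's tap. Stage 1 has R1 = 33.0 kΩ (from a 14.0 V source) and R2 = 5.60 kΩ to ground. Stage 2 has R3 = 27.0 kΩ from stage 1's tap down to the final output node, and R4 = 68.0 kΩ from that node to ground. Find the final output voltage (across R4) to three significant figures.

V_out ≈ 1.38 V

Stage 2 presents R3+R4 = 95.00 kΩ as a load on stage 1's tap.
Stage 1's lower leg becomes R2‖(R3+R4) = 5.288 kΩ, so V_mid = 14.0 × 5.288/38.29 = 1.934 V.
Stage 2 is itself unloaded: V_out = V_mid × R4/(R3+R4) = 1.934 × 68.0/95.00 = 1.38 V.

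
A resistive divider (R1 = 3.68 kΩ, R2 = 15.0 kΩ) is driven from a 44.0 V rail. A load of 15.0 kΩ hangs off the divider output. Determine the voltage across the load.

V_out ≈ 29.5 V

The load sits in parallel with R2: R2‖R_L = (15.0 × 15.0) / (15.0 + 15.0) = 7.500 kΩ.
V_out = 44.0 × 7.500 / (3.68 + 7.500) = 44.0 × 7.500/11.18 = 29.5 V.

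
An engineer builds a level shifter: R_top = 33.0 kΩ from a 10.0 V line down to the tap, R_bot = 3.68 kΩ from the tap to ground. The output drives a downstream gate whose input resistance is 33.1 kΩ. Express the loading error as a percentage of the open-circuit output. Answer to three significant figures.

The divider's output (Thévenin) resistance is R_top‖R_bot = 3.311 kΩ.
Fractional drop under load = R_th/(R_th + R_L) = 3.311 / (3.311 + 33.1) = 0.09093.
So the output falls by 9.09 %.

9.09 %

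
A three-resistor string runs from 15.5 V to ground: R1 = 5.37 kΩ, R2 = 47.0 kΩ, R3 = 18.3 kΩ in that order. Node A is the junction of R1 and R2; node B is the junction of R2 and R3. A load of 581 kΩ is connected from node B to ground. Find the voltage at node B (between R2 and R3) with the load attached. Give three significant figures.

At node B, R3 is in parallel with the load: R3‖R_L = 17.74 kΩ.
Below node A the resistance is R2 + (R3‖R_L) = 64.74 kΩ, so V_A = 15.5 × 64.74/70.11 = 14.31 V.
Then V_B = V_A × (R3‖R_L)/(R2 + R3‖R_L) = 14.31 × 17.74/64.74 = 3.92 V.

V ≈ 3.92 V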